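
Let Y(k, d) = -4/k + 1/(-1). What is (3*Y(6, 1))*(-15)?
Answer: 75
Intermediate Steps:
Y(k, d) = -1 - 4/k (Y(k, d) = -4/k + 1*(-1) = -4/k - 1 = -1 - 4/k)
(3*Y(6, 1))*(-15) = (3*((-4 - 1*6)/6))*(-15) = (3*((-4 - 6)/6))*(-15) = (3*((⅙)*(-10)))*(-15) = (3*(-5/3))*(-15) = -5*(-15) = 75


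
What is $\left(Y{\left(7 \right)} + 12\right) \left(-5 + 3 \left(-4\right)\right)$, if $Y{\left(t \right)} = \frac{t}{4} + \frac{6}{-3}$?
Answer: $- \frac{799}{4} \approx -199.75$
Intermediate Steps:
$Y{\left(t \right)} = -2 + \frac{t}{4}$ ($Y{\left(t \right)} = t \frac{1}{4} + 6 \left(- \frac{1}{3}\right) = \frac{t}{4} - 2 = -2 + \frac{t}{4}$)
$\left(Y{\left(7 \right)} + 12\right) \left(-5 + 3 \left(-4\right)\right) = \left(\left(-2 + \frac{1}{4} \cdot 7\right) + 12\right) \left(-5 + 3 \left(-4\right)\right) = \left(\left(-2 + \frac{7}{4}\right) + 12\right) \left(-5 - 12\right) = \left(- \frac{1}{4} + 12\right) \left(-17\right) = \frac{47}{4} \left(-17\right) = - \frac{799}{4}$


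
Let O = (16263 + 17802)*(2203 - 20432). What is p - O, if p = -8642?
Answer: 620962243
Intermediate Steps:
O = -620970885 (O = 34065*(-18229) = -620970885)
p - O = -8642 - 1*(-620970885) = -8642 + 620970885 = 620962243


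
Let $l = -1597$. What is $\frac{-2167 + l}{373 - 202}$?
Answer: $- \frac{3764}{171} \approx -22.012$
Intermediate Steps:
$\frac{-2167 + l}{373 - 202} = \frac{-2167 - 1597}{373 - 202} = - \frac{3764}{171}$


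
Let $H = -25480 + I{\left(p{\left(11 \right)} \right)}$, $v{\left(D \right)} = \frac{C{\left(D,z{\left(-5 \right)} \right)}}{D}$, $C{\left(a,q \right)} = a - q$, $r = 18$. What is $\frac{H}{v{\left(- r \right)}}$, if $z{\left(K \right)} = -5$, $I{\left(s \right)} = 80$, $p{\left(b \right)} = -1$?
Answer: $- \frac{457200}{13} \approx -35169.0$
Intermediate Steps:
$v{\left(D \right)} = \frac{5 + D}{D}$ ($v{\left(D \right)} = \frac{D - -5}{D} = \frac{D + 5}{D} = \frac{5 + D}{D}$)
$H = -25400$ ($H = -25480 + 80 = -25400$)
$\frac{H}{v{\left(- r \right)}} = - \frac{25400}{\frac{1}{\left(-1\right) 18} \left(5 - 18\right)} = - \frac{25400}{\frac{1}{-18} \left(5 - 18\right)} = - \frac{25400}{\left(- \frac{1}{18}\right) \left(-13\right)} = - \frac{25400}{\frac{13}{18}} = \left(-25400\right) \frac{18}{13} = - \frac{457200}{13}$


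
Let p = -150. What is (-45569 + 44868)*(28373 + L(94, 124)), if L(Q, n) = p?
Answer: -19784323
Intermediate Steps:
L(Q, n) = -150
(-45569 + 44868)*(28373 + L(94, 124)) = (-45569 + 44868)*(28373 - 150) = -701*28223 = -19784323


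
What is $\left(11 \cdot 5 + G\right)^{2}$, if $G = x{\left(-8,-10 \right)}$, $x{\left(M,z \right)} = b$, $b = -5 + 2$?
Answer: $2704$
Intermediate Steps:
$b = -3$
$x{\left(M,z \right)} = -3$
$G = -3$
$\left(11 \cdot 5 + G\right)^{2} = \left(11 \cdot 5 - 3\right)^{2} = \left(55 - 3\right)^{2} = 52^{2} = 2704$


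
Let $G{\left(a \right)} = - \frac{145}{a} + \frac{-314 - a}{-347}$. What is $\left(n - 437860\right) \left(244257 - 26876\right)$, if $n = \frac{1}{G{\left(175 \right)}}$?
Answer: $- \frac{671223959650075}{7052} \approx -9.5182 \cdot 10^{10}$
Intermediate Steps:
$G{\left(a \right)} = \frac{314}{347} - \frac{145}{a} + \frac{a}{347}$ ($G{\left(a \right)} = - \frac{145}{a} + \left(-314 - a\right) \left(- \frac{1}{347}\right) = - \frac{145}{a} + \left(\frac{314}{347} + \frac{a}{347}\right) = \frac{314}{347} - \frac{145}{a} + \frac{a}{347}$)
$n = \frac{12145}{7052}$ ($n = \frac{1}{\frac{1}{347} \cdot \frac{1}{175} \left(-50315 + 175 \left(314 + 175\right)\right)} = \frac{1}{\frac{1}{347} \cdot \frac{1}{175} \left(-50315 + 175 \cdot 489\right)} = \frac{1}{\frac{1}{347} \cdot \frac{1}{175} \left(-50315 + 85575\right)} = \frac{1}{\frac{1}{347} \cdot \frac{1}{175} \cdot 35260} = \frac{1}{\frac{7052}{12145}} = \frac{12145}{7052} \approx 1.7222$)
$\left(n - 437860\right) \left(244257 - 26876\right) = \left(\frac{12145}{7052} - 437860\right) \left(244257 - 26876\right) = - \frac{3087776575 \left(244257 + \left(-250666 + 223790\right)\right)}{7052} = - \frac{3087776575 \left(244257 - 26876\right)}{7052} = \left(- \frac{3087776575}{7052}\right) 217381 = - \frac{671223959650075}{7052}$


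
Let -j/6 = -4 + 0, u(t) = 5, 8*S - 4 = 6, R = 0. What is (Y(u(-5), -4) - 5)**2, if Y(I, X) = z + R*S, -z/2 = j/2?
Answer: 841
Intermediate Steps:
S = 5/4 (S = 1/2 + (1/8)*6 = 1/2 + 3/4 = 5/4 ≈ 1.2500)
j = 24 (j = -6*(-4 + 0) = -6*(-4) = 24)
z = -24 (z = -48/2 = -2*12 = -24)
Y(I, X) = -24 (Y(I, X) = -24 + 0*(5/4) = -24 + 0 = -24)
(Y(u(-5), -4) - 5)**2 = (-24 - 5)**2 = (-29)**2 = 841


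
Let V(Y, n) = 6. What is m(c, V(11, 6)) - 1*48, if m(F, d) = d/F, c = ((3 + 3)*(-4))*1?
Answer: -193/4 ≈ -48.250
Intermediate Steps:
c = -24 (c = (6*(-4))*1 = -24*1 = -24)
m(c, V(11, 6)) - 1*48 = 6/(-24) - 1*48 = 6*(-1/24) - 48 = -¼ - 48 = -193/4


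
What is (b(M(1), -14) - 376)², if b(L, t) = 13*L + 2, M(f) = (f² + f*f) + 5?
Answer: 80089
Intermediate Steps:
M(f) = 5 + 2*f² (M(f) = (f² + f²) + 5 = 2*f² + 5 = 5 + 2*f²)
b(L, t) = 2 + 13*L
(b(M(1), -14) - 376)² = ((2 + 13*(5 + 2*1²)) - 376)² = ((2 + 13*(5 + 2*1)) - 376)² = ((2 + 13*(5 + 2)) - 376)² = ((2 + 13*7) - 376)² = ((2 + 91) - 376)² = (93 - 376)² = (-283)² = 80089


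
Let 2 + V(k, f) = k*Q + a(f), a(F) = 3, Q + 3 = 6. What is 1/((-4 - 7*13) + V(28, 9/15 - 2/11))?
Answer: -1/10 ≈ -0.10000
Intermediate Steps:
Q = 3 (Q = -3 + 6 = 3)
V(k, f) = 1 + 3*k (V(k, f) = -2 + (k*3 + 3) = -2 + (3*k + 3) = -2 + (3 + 3*k) = 1 + 3*k)
1/((-4 - 7*13) + V(28, 9/15 - 2/11)) = 1/((-4 - 7*13) + (1 + 3*28)) = 1/((-4 - 91) + (1 + 84)) = 1/(-95 + 85) = 1/(-10) = -1/10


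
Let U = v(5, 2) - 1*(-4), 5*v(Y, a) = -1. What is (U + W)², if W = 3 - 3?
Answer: 361/25 ≈ 14.440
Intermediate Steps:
v(Y, a) = -⅕ (v(Y, a) = (⅕)*(-1) = -⅕)
U = 19/5 (U = -⅕ - 1*(-4) = -⅕ + 4 = 19/5 ≈ 3.8000)
W = 0
(U + W)² = (19/5 + 0)² = (19/5)² = 361/25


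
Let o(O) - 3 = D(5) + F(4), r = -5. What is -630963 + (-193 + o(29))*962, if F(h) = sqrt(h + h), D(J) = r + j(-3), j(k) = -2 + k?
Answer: -823363 + 1924*sqrt(2) ≈ -8.2064e+5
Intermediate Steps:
D(J) = -10 (D(J) = -5 + (-2 - 3) = -5 - 5 = -10)
F(h) = sqrt(2)*sqrt(h) (F(h) = sqrt(2*h) = sqrt(2)*sqrt(h))
o(O) = -7 + 2*sqrt(2) (o(O) = 3 + (-10 + sqrt(2)*sqrt(4)) = 3 + (-10 + sqrt(2)*2) = 3 + (-10 + 2*sqrt(2)) = -7 + 2*sqrt(2))
-630963 + (-193 + o(29))*962 = -630963 + (-193 + (-7 + 2*sqrt(2)))*962 = -630963 + (-200 + 2*sqrt(2))*962 = -630963 + (-192400 + 1924*sqrt(2)) = -823363 + 1924*sqrt(2)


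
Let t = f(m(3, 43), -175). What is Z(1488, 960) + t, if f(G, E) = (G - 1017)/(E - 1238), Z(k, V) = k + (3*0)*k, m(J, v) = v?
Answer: 2103518/1413 ≈ 1488.7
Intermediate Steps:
Z(k, V) = k (Z(k, V) = k + 0*k = k + 0 = k)
f(G, E) = (-1017 + G)/(-1238 + E)
t = 974/1413 (t = (-1017 + 43)/(-1238 - 175) = -974/(-1413) = -1/1413*(-974) = 974/1413 ≈ 0.68931)
Z(1488, 960) + t = 1488 + 974/1413 = 2103518/1413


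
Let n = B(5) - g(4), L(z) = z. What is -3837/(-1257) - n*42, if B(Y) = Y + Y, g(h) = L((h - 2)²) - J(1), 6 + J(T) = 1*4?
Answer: -69113/419 ≈ -164.95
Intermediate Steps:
J(T) = -2 (J(T) = -6 + 1*4 = -6 + 4 = -2)
g(h) = 2 + (-2 + h)² (g(h) = (h - 2)² - 1*(-2) = (-2 + h)² + 2 = 2 + (-2 + h)²)
B(Y) = 2*Y
n = 4 (n = 2*5 - (2 + (-2 + 4)²) = 10 - (2 + 2²) = 10 - (2 + 4) = 10 - 1*6 = 10 - 6 = 4)
-3837/(-1257) - n*42 = -3837/(-1257) - 4*42 = -3837*(-1/1257) - 1*168 = 1279/419 - 168 = -69113/419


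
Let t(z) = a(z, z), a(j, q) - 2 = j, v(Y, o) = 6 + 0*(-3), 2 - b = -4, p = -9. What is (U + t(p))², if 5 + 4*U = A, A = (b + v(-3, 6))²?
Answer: 12321/16 ≈ 770.06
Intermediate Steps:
b = 6 (b = 2 - 1*(-4) = 2 + 4 = 6)
v(Y, o) = 6 (v(Y, o) = 6 + 0 = 6)
a(j, q) = 2 + j
t(z) = 2 + z
A = 144 (A = (6 + 6)² = 12² = 144)
U = 139/4 (U = -5/4 + (¼)*144 = -5/4 + 36 = 139/4 ≈ 34.750)
(U + t(p))² = (139/4 + (2 - 9))² = (139/4 - 7)² = (111/4)² = 12321/16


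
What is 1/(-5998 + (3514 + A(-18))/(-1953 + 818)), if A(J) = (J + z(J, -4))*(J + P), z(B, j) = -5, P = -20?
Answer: -1135/6812118 ≈ -0.00016661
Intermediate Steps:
A(J) = (-20 + J)*(-5 + J) (A(J) = (J - 5)*(J - 20) = (-5 + J)*(-20 + J) = (-20 + J)*(-5 + J))
1/(-5998 + (3514 + A(-18))/(-1953 + 818)) = 1/(-5998 + (3514 + (100 + (-18)² - 25*(-18)))/(-1953 + 818)) = 1/(-5998 + (3514 + (100 + 324 + 450))/(-1135)) = 1/(-5998 + (3514 + 874)*(-1/1135)) = 1/(-5998 + 4388*(-1/1135)) = 1/(-5998 - 4388/1135) = 1/(-6812118/1135) = -1135/6812118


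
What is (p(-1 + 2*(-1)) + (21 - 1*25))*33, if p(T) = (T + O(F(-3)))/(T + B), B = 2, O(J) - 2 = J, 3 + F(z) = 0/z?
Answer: 0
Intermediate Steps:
F(z) = -3 (F(z) = -3 + 0/z = -3 + 0 = -3)
O(J) = 2 + J
p(T) = (-1 + T)/(2 + T) (p(T) = (T + (2 - 3))/(T + 2) = (T - 1)/(2 + T) = (-1 + T)/(2 + T))
(p(-1 + 2*(-1)) + (21 - 1*25))*33 = ((-1 + (-1 + 2*(-1)))/(2 + (-1 + 2*(-1))) + (21 - 1*25))*33 = ((-1 + (-1 - 2))/(2 + (-1 - 2)) + (21 - 25))*33 = ((-1 - 3)/(2 - 3) - 4)*33 = (-4/(-1) - 4)*33 = (-1*(-4) - 4)*33 = (4 - 4)*33 = 0*33 = 0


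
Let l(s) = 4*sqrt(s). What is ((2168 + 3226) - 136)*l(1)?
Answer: 21032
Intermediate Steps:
((2168 + 3226) - 136)*l(1) = ((2168 + 3226) - 136)*(4*sqrt(1)) = (5394 - 136)*(4*1) = 5258*4 = 21032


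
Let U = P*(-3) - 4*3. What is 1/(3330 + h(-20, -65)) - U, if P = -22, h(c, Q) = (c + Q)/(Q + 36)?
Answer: -5219341/96655 ≈ -54.000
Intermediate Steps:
h(c, Q) = (Q + c)/(36 + Q)
U = 54 (U = -22*(-3) - 4*3 = 66 - 12 = 54)
1/(3330 + h(-20, -65)) - U = 1/(3330 + (-65 - 20)/(36 - 65)) - 1*54 = 1/(3330 - 85/(-29)) - 54 = 1/(3330 - 1/29*(-85)) - 54 = 1/(3330 + 85/29) - 54 = 1/(96655/29) - 54 = 29/96655 - 54 = -5219341/96655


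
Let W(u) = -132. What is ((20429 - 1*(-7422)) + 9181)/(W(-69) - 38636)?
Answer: -4629/4846 ≈ -0.95522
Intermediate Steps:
((20429 - 1*(-7422)) + 9181)/(W(-69) - 38636) = ((20429 - 1*(-7422)) + 9181)/(-132 - 38636) = ((20429 + 7422) + 9181)/(-38768) = (27851 + 9181)*(-1/38768) = 37032*(-1/38768) = -4629/4846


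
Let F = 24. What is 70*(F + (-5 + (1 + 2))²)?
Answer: 1960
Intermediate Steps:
70*(F + (-5 + (1 + 2))²) = 70*(24 + (-5 + (1 + 2))²) = 70*(24 + (-5 + 3)²) = 70*(24 + (-2)²) = 70*(24 + 4) = 70*28 = 1960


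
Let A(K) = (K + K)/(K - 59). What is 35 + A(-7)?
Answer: 1162/33 ≈ 35.212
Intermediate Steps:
A(K) = 2*K/(-59 + K) (A(K) = (2*K)/(-59 + K) = 2*K/(-59 + K))
35 + A(-7) = 35 + 2*(-7)/(-59 - 7) = 35 + 2*(-7)/(-66) = 35 + 2*(-7)*(-1/66) = 35 + 7/33 = 1162/33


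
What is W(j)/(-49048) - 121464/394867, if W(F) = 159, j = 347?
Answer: -6020350125/19367436616 ≈ -0.31085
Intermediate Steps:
W(j)/(-49048) - 121464/394867 = 159/(-49048) - 121464/394867 = 159*(-1/49048) - 121464*1/394867 = -159/49048 - 121464/394867 = -6020350125/19367436616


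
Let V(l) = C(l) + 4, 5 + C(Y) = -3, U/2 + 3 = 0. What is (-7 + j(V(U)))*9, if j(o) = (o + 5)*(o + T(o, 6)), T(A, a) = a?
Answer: -45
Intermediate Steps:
U = -6 (U = -6 + 2*0 = -6 + 0 = -6)
C(Y) = -8 (C(Y) = -5 - 3 = -8)
V(l) = -4 (V(l) = -8 + 4 = -4)
j(o) = (5 + o)*(6 + o) (j(o) = (o + 5)*(o + 6) = (5 + o)*(6 + o))
(-7 + j(V(U)))*9 = (-7 + (30 + (-4)² + 11*(-4)))*9 = (-7 + (30 + 16 - 44))*9 = (-7 + 2)*9 = -5*9 = -45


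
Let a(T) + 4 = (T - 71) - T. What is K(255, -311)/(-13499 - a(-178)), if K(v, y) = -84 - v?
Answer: 339/13424 ≈ 0.025253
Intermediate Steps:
a(T) = -75 (a(T) = -4 + ((T - 71) - T) = -4 + ((-71 + T) - T) = -4 - 71 = -75)
K(255, -311)/(-13499 - a(-178)) = (-84 - 1*255)/(-13499 - 1*(-75)) = (-84 - 255)/(-13499 + 75) = -339/(-13424) = -339*(-1/13424) = 339/13424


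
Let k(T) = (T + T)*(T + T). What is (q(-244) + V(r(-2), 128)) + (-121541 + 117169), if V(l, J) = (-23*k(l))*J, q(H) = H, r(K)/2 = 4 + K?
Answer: -193032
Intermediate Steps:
r(K) = 8 + 2*K (r(K) = 2*(4 + K) = 8 + 2*K)
k(T) = 4*T² (k(T) = (2*T)*(2*T) = 4*T²)
V(l, J) = -92*J*l² (V(l, J) = (-92*l²)*J = -92*J*l²)
(q(-244) + V(r(-2), 128)) + (-121541 + 117169) = (-244 - 92*128*(8 + 2*(-2))²) + (-121541 + 117169) = (-244 - 92*128*(8 - 4)²) - 4372 = (-244 - 92*128*4²) - 4372 = (-244 - 92*128*16) - 4372 = (-244 - 188416) - 4372 = -188660 - 4372 = -193032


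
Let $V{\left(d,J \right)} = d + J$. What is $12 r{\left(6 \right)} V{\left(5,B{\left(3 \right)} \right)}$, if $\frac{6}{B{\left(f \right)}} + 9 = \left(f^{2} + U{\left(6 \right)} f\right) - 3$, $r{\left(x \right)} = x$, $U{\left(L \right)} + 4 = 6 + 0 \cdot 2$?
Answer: $504$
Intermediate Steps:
$U{\left(L \right)} = 2$ ($U{\left(L \right)} = -4 + \left(6 + 0 \cdot 2\right) = -4 + \left(6 + 0\right) = -4 + 6 = 2$)
$B{\left(f \right)} = \frac{6}{-12 + f^{2} + 2 f}$ ($B{\left(f \right)} = \frac{6}{-9 - \left(3 - f^{2} - 2 f\right)} = \frac{6}{-9 + \left(-3 + f^{2} + 2 f\right)} = \frac{6}{-12 + f^{2} + 2 f}$)
$V{\left(d,J \right)} = J + d$
$12 r{\left(6 \right)} V{\left(5,B{\left(3 \right)} \right)} = 12 \cdot 6 \left(\frac{6}{-12 + 3^{2} + 2 \cdot 3} + 5\right) = 72 \left(\frac{6}{-12 + 9 + 6} + 5\right) = 72 \left(\frac{6}{3} + 5\right) = 72 \left(6 \cdot \frac{1}{3} + 5\right) = 72 \left(2 + 5\right) = 72 \cdot 7 = 504$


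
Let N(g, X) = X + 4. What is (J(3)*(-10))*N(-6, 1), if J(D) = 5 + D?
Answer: -400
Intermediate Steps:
N(g, X) = 4 + X
(J(3)*(-10))*N(-6, 1) = ((5 + 3)*(-10))*(4 + 1) = (8*(-10))*5 = -80*5 = -400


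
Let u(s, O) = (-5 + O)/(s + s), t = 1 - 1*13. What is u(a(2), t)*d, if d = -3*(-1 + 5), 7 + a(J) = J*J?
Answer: -34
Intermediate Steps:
a(J) = -7 + J**2 (a(J) = -7 + J*J = -7 + J**2)
t = -12 (t = 1 - 13 = -12)
u(s, O) = (-5 + O)/(2*s) (u(s, O) = (-5 + O)/((2*s)) = (-5 + O)*(1/(2*s)) = (-5 + O)/(2*s))
d = -12 (d = -3*4 = -12)
u(a(2), t)*d = ((-5 - 12)/(2*(-7 + 2**2)))*(-12) = ((1/2)*(-17)/(-7 + 4))*(-12) = ((1/2)*(-17)/(-3))*(-12) = ((1/2)*(-1/3)*(-17))*(-12) = (17/6)*(-12) = -34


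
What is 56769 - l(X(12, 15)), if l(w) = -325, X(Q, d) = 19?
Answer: 57094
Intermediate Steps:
56769 - l(X(12, 15)) = 56769 - 1*(-325) = 56769 + 325 = 57094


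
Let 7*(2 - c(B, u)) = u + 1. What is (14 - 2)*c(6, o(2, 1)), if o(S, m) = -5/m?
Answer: 216/7 ≈ 30.857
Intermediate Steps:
c(B, u) = 13/7 - u/7 (c(B, u) = 2 - (u + 1)/7 = 2 - (1 + u)/7 = 2 + (-⅐ - u/7) = 13/7 - u/7)
(14 - 2)*c(6, o(2, 1)) = (14 - 2)*(13/7 - (-5)/(7*1)) = 12*(13/7 - (-5)/7) = 12*(13/7 - ⅐*(-5)) = 12*(13/7 + 5/7) = 12*(18/7) = 216/7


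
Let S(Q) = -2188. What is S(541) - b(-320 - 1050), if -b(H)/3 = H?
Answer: -6298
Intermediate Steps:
b(H) = -3*H
S(541) - b(-320 - 1050) = -2188 - (-3)*(-320 - 1050) = -2188 - (-3)*(-1370) = -2188 - 1*4110 = -2188 - 4110 = -6298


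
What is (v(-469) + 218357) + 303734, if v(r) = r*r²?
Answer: -102639618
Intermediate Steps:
v(r) = r³
(v(-469) + 218357) + 303734 = ((-469)³ + 218357) + 303734 = (-103161709 + 218357) + 303734 = -102943352 + 303734 = -102639618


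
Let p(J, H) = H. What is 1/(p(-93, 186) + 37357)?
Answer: 1/37543 ≈ 2.6636e-5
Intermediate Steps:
1/(p(-93, 186) + 37357) = 1/(186 + 37357) = 1/37543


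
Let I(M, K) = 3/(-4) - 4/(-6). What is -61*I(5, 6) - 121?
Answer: -1391/12 ≈ -115.92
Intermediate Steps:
I(M, K) = -1/12 (I(M, K) = 3*(-¼) - 4*(-⅙) = -¾ + ⅔ = -1/12)
-61*I(5, 6) - 121 = -61*(-1/12) - 121 = 61/12 - 121 = -1391/12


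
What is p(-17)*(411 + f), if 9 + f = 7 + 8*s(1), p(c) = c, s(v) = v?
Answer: -7089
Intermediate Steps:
f = 6 (f = -9 + (7 + 8*1) = -9 + (7 + 8) = -9 + 15 = 6)
p(-17)*(411 + f) = -17*(411 + 6) = -17*417 = -7089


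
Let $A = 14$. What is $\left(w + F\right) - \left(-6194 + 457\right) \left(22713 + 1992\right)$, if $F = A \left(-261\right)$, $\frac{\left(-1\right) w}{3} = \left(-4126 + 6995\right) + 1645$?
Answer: $141715389$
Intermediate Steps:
$w = -13542$ ($w = - 3 \left(\left(-4126 + 6995\right) + 1645\right) = - 3 \left(2869 + 1645\right) = \left(-3\right) 4514 = -13542$)
$F = -3654$ ($F = 14 \left(-261\right) = -3654$)
$\left(w + F\right) - \left(-6194 + 457\right) \left(22713 + 1992\right) = \left(-13542 - 3654\right) - \left(-6194 + 457\right) \left(22713 + 1992\right) = -17196 - \left(-5737\right) 24705 = -17196 - -141732585 = -17196 + 141732585 = 141715389$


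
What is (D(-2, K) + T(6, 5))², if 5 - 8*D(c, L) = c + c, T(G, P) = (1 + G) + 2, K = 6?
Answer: 6561/64 ≈ 102.52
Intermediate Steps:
T(G, P) = 3 + G
D(c, L) = 5/8 - c/4 (D(c, L) = 5/8 - (c + c)/8 = 5/8 - c/4)
(D(-2, K) + T(6, 5))² = ((5/8 - ¼*(-2)) + (3 + 6))² = ((5/8 + ½) + 9)² = (9/8 + 9)² = (81/8)² = 6561/64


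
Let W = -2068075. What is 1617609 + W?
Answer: -450466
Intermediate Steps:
1617609 + W = 1617609 - 2068075 = -450466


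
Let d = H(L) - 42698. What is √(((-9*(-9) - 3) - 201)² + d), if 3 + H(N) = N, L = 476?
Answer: 2*I*√6774 ≈ 164.61*I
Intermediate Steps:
H(N) = -3 + N
d = -42225 (d = (-3 + 476) - 42698 = 473 - 42698 = -42225)
√(((-9*(-9) - 3) - 201)² + d) = √(((-9*(-9) - 3) - 201)² - 42225) = √(((81 - 3) - 201)² - 42225) = √((78 - 201)² - 42225) = √((-123)² - 42225) = √(15129 - 42225) = √(-27096) = 2*I*√6774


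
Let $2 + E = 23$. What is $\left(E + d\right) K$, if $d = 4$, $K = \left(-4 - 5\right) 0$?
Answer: $0$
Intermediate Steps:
$E = 21$ ($E = -2 + 23 = 21$)
$K = 0$ ($K = \left(-4 - 5\right) 0 = \left(-9\right) 0 = 0$)
$\left(E + d\right) K = \left(21 + 4\right) 0 = 25 \cdot 0 = 0$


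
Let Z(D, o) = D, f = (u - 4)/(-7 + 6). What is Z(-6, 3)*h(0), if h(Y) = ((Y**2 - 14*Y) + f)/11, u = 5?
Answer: 6/11 ≈ 0.54545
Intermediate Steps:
f = -1 (f = (5 - 4)/(-7 + 6) = 1/(-1) = 1*(-1) = -1)
h(Y) = -1/11 - 14*Y/11 + Y**2/11 (h(Y) = ((Y**2 - 14*Y) - 1)/11 = (-1 + Y**2 - 14*Y)*(1/11) = -1/11 - 14*Y/11 + Y**2/11)
Z(-6, 3)*h(0) = -6*(-1/11 - 14/11*0 + (1/11)*0**2) = -6*(-1/11 + 0 + (1/11)*0) = -6*(-1/11 + 0 + 0) = -6*(-1/11) = 6/11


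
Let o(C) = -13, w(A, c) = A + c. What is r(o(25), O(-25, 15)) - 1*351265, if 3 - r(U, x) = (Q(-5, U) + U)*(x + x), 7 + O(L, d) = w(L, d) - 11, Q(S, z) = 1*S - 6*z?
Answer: -347902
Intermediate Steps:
Q(S, z) = S - 6*z
O(L, d) = -18 + L + d (O(L, d) = -7 + ((L + d) - 11) = -7 + (-11 + L + d) = -18 + L + d)
r(U, x) = 3 - 2*x*(-5 - 5*U) (r(U, x) = 3 - ((-5 - 6*U) + U)*(x + x) = 3 - (-5 - 5*U)*2*x = 3 - 2*x*(-5 - 5*U))
r(o(25), O(-25, 15)) - 1*351265 = (3 + 10*(-18 - 25 + 15) + 10*(-13)*(-18 - 25 + 15)) - 1*351265 = (3 + 10*(-28) + 10*(-13)*(-28)) - 351265 = (3 - 280 + 3640) - 351265 = 3363 - 351265 = -347902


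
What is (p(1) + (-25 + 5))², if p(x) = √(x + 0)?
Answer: 361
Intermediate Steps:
p(x) = √x
(p(1) + (-25 + 5))² = (√1 + (-25 + 5))² = (1 - 20)² = (-19)² = 361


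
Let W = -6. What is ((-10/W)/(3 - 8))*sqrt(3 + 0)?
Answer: -sqrt(3)/3 ≈ -0.57735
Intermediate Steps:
((-10/W)/(3 - 8))*sqrt(3 + 0) = ((-10/(-6))/(3 - 8))*sqrt(3 + 0) = (-10*(-1/6)/(-5))*sqrt(3) = ((5/3)*(-1/5))*sqrt(3) = -sqrt(3)/3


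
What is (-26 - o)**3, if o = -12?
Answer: -2744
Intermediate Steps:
(-26 - o)**3 = (-26 - 1*(-12))**3 = (-26 + 12)**3 = (-14)**3 = -2744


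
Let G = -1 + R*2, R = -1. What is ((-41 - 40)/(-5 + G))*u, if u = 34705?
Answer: 2811105/8 ≈ 3.5139e+5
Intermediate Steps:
G = -3 (G = -1 - 1*2 = -1 - 2 = -3)
((-41 - 40)/(-5 + G))*u = ((-41 - 40)/(-5 - 3))*34705 = -81/(-8)*34705 = -81*(-⅛)*34705 = (81/8)*34705 = 2811105/8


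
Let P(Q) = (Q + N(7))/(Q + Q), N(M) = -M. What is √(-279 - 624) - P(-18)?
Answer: -25/36 + I*√903 ≈ -0.69444 + 30.05*I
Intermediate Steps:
P(Q) = (-7 + Q)/(2*Q) (P(Q) = (Q - 1*7)/(Q + Q) = (Q - 7)/((2*Q)) = (-7 + Q)*(1/(2*Q)) = (-7 + Q)/(2*Q))
√(-279 - 624) - P(-18) = √(-279 - 624) - (-7 - 18)/(2*(-18)) = √(-903) - (-1)*(-25)/(2*18) = I*√903 - 1*25/36 = I*√903 - 25/36 = -25/36 + I*√903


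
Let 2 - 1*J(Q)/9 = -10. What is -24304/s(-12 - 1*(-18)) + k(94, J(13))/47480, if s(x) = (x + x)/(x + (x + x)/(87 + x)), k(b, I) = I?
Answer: -442038719/35610 ≈ -12413.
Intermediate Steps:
J(Q) = 108 (J(Q) = 18 - 9*(-10) = 18 + 90 = 108)
s(x) = 2*x/(x + 2*x/(87 + x)) (s(x) = (2*x)/(x + (2*x)/(87 + x)) = (2*x)/(x + 2*x/(87 + x)) = 2*x/(x + 2*x/(87 + x)))
-24304/s(-12 - 1*(-18)) + k(94, J(13))/47480 = -24304*(89 + (-12 - 1*(-18)))/(2*(87 + (-12 - 1*(-18)))) + 108/47480 = -24304*(89 + (-12 + 18))/(2*(87 + (-12 + 18))) + 108*(1/47480) = -24304*(89 + 6)/(2*(87 + 6)) + 27/11870 = -24304/(2*93/95) + 27/11870 = -24304/(2*(1/95)*93) + 27/11870 = -24304/186/95 + 27/11870 = -24304*95/186 + 27/11870 = -37240/3 + 27/11870 = -442038719/35610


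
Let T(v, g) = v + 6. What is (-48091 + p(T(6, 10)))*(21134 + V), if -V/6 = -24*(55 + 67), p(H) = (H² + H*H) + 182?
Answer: -1843027942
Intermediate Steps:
T(v, g) = 6 + v
p(H) = 182 + 2*H² (p(H) = (H² + H²) + 182 = 2*H² + 182 = 182 + 2*H²)
V = 17568 (V = -(-144)*(55 + 67) = -(-144)*122 = -6*(-2928) = 17568)
(-48091 + p(T(6, 10)))*(21134 + V) = (-48091 + (182 + 2*(6 + 6)²))*(21134 + 17568) = (-48091 + (182 + 2*12²))*38702 = (-48091 + (182 + 2*144))*38702 = (-48091 + (182 + 288))*38702 = (-48091 + 470)*38702 = -47621*38702 = -1843027942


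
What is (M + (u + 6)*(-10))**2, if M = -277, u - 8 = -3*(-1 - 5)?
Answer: 356409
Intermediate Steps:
u = 26 (u = 8 - 3*(-1 - 5) = 8 - 3*(-6) = 8 + 18 = 26)
(M + (u + 6)*(-10))**2 = (-277 + (26 + 6)*(-10))**2 = (-277 + 32*(-10))**2 = (-277 - 320)**2 = (-597)**2 = 356409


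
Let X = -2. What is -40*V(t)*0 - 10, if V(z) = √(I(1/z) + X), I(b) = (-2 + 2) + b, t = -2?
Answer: -10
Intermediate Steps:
I(b) = b (I(b) = 0 + b = b)
V(z) = √(-2 + 1/z) (V(z) = √(1/z - 2) = √(-2 + 1/z))
-40*V(t)*0 - 10 = -40*√(-2 + 1/(-2))*0 - 10 = -40*√(-2 - ½)*0 - 10 = -40*√(-5/2)*0 - 10 = -40*I*√10/2*0 - 10 = -40*0 - 10 = 0 - 10 = -10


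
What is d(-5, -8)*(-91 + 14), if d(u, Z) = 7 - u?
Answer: -924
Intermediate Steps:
d(-5, -8)*(-91 + 14) = (7 - 1*(-5))*(-91 + 14) = (7 + 5)*(-77) = 12*(-77) = -924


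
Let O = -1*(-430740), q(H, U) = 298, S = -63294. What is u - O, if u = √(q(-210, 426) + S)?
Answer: -430740 + 2*I*√15749 ≈ -4.3074e+5 + 250.99*I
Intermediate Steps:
u = 2*I*√15749 (u = √(298 - 63294) = √(-62996) = 2*I*√15749 ≈ 250.99*I)
O = 430740
u - O = 2*I*√15749 - 1*430740 = 2*I*√15749 - 430740 = -430740 + 2*I*√15749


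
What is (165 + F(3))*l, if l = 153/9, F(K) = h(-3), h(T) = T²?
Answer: 2958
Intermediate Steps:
F(K) = 9 (F(K) = (-3)² = 9)
l = 17 (l = 153*(⅑) = 17)
(165 + F(3))*l = (165 + 9)*17 = 174*17 = 2958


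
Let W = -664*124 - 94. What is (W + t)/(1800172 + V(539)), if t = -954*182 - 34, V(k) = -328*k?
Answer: -64023/405845 ≈ -0.15775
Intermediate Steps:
W = -82430 (W = -82336 - 94 = -82430)
t = -173662 (t = -173628 - 34 = -173662)
(W + t)/(1800172 + V(539)) = (-82430 - 173662)/(1800172 - 328*539) = -256092/(1800172 - 176792) = -256092/1623380 = -256092*1/1623380 = -64023/405845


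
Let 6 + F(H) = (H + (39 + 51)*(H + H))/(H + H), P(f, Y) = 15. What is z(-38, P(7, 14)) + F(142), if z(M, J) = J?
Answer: 199/2 ≈ 99.500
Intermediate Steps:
F(H) = 169/2 (F(H) = -6 + (H + (39 + 51)*(H + H))/(H + H) = -6 + (H + 90*(2*H))/((2*H)) = -6 + (H + 180*H)*(1/(2*H)) = -6 + (181*H)*(1/(2*H)) = -6 + 181/2 = 169/2)
z(-38, P(7, 14)) + F(142) = 15 + 169/2 = 199/2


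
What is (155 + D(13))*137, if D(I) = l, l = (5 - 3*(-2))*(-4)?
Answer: 15207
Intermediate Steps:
l = -44 (l = (5 + 6)*(-4) = 11*(-4) = -44)
D(I) = -44
(155 + D(13))*137 = (155 - 44)*137 = 111*137 = 15207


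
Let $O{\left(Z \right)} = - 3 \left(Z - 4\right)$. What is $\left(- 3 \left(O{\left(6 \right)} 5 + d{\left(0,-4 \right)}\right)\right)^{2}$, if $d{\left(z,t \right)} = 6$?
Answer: $5184$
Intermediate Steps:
$O{\left(Z \right)} = 12 - 3 Z$ ($O{\left(Z \right)} = - 3 \left(Z + \left(-4 + 0\right)\right) = - 3 \left(Z - 4\right) = - 3 \left(-4 + Z\right) = 12 - 3 Z$)
$\left(- 3 \left(O{\left(6 \right)} 5 + d{\left(0,-4 \right)}\right)\right)^{2} = \left(- 3 \left(\left(12 - 18\right) 5 + 6\right)\right)^{2} = \left(- 3 \left(\left(-6\right) 5 + 6\right)\right)^{2} = \left(- 3 \left(-30 + 6\right)\right)^{2} = \left(\left(-3\right) \left(-24\right)\right)^{2} = 72^{2} = 5184$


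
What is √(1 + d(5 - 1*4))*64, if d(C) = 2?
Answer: 64*√3 ≈ 110.85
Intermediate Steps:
√(1 + d(5 - 1*4))*64 = √(1 + 2)*64 = √3*64 = 64*√3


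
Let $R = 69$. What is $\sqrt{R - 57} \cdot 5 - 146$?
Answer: $-146 + 10 \sqrt{3} \approx -128.68$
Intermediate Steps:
$\sqrt{R - 57} \cdot 5 - 146 = \sqrt{69 - 57} \cdot 5 - 146 = \sqrt{12} \cdot 5 - 146 = 2 \sqrt{3} \cdot 5 - 146 = 10 \sqrt{3} - 146 = -146 + 10 \sqrt{3}$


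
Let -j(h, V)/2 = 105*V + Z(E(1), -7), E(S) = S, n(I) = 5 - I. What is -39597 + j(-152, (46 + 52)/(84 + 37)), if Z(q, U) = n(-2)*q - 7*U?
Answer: -4825369/121 ≈ -39879.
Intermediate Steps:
Z(q, U) = -7*U + 7*q (Z(q, U) = (5 - 1*(-2))*q - 7*U = (5 + 2)*q - 7*U = 7*q - 7*U = -7*U + 7*q)
j(h, V) = -112 - 210*V (j(h, V) = -2*(105*V + (-7*(-7) + 7*1)) = -2*(105*V + (49 + 7)) = -2*(105*V + 56) = -2*(56 + 105*V) = -112 - 210*V)
-39597 + j(-152, (46 + 52)/(84 + 37)) = -39597 + (-112 - 210*(46 + 52)/(84 + 37)) = -39597 + (-112 - 20580/121) = -39597 - 34132/121 = -4825369/121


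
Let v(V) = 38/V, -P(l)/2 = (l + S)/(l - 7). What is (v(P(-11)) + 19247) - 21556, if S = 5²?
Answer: -15992/7 ≈ -2284.6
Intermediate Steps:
S = 25
P(l) = -2*(25 + l)/(-7 + l) (P(l) = -2*(l + 25)/(l - 7) = -2*(25 + l)/(-7 + l))
(v(P(-11)) + 19247) - 21556 = (38/((2*(-25 - 1*(-11))/(-7 - 11))) + 19247) - 21556 = (38/((2*(-25 + 11)/(-18))) + 19247) - 21556 = (38/((2*(-1/18)*(-14))) + 19247) - 21556 = (38/(14/9) + 19247) - 21556 = (38*(9/14) + 19247) - 21556 = (171/7 + 19247) - 21556 = 134900/7 - 21556 = -15992/7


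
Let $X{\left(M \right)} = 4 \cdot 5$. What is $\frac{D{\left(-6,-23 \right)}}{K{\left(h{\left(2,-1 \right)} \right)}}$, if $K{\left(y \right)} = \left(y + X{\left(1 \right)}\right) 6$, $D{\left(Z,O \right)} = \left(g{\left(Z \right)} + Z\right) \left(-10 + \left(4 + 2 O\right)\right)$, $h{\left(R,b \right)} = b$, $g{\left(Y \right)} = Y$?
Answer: $\frac{104}{19} \approx 5.4737$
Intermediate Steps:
$X{\left(M \right)} = 20$
$D{\left(Z,O \right)} = 2 Z \left(-6 + 2 O\right)$ ($D{\left(Z,O \right)} = \left(Z + Z\right) \left(-10 + \left(4 + 2 O\right)\right) = 2 Z \left(-6 + 2 O\right)$)
$K{\left(y \right)} = 120 + 6 y$ ($K{\left(y \right)} = \left(y + 20\right) 6 = \left(20 + y\right) 6 = 120 + 6 y$)
$\frac{D{\left(-6,-23 \right)}}{K{\left(h{\left(2,-1 \right)} \right)}} = \frac{4 \left(-6\right) \left(-3 - 23\right)}{120 + 6 \left(-1\right)} = \frac{4 \left(-6\right) \left(-26\right)}{120 - 6} = \frac{624}{114} = 624 \cdot \frac{1}{114} = \frac{104}{19}$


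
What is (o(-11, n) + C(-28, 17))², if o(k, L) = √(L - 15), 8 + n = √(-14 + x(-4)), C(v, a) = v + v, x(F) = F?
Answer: (56 - √(-23 + 3*I*√2))² ≈ 3063.7 - 535.15*I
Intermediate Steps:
C(v, a) = 2*v
n = -8 + 3*I*√2 (n = -8 + √(-14 - 4) = -8 + √(-18) = -8 + 3*I*√2 ≈ -8.0 + 4.2426*I)
o(k, L) = √(-15 + L)
(o(-11, n) + C(-28, 17))² = (√(-15 + (-8 + 3*I*√2)) + 2*(-28))² = (√(-23 + 3*I*√2) - 56)² = (-56 + √(-23 + 3*I*√2))²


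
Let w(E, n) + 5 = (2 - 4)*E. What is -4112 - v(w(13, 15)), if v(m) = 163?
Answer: -4275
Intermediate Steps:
w(E, n) = -5 - 2*E (w(E, n) = -5 + (2 - 4)*E = -5 - 2*E)
-4112 - v(w(13, 15)) = -4112 - 1*163 = -4112 - 163 = -4275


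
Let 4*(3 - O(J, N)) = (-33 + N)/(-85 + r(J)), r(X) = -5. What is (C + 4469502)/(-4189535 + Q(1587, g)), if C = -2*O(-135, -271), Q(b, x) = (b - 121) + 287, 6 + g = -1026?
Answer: -100563698/94225095 ≈ -1.0673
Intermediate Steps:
g = -1032 (g = -6 - 1026 = -1032)
Q(b, x) = 166 + b (Q(b, x) = (-121 + b) + 287 = 166 + b)
O(J, N) = 349/120 + N/360 (O(J, N) = 3 - (-33 + N)/(4*(-85 - 5)) = 3 - (-33 + N)/(4*(-90)) = 3 - (-33 + N)*(-1)/(4*90) = 3 - (11/30 - N/90)/4 = 3 + (-11/120 + N/360) = 349/120 + N/360)
C = -194/45 (C = -2*(349/120 + (1/360)*(-271)) = -2*(349/120 - 271/360) = -2*97/45 = -194/45 ≈ -4.3111)
(C + 4469502)/(-4189535 + Q(1587, g)) = (-194/45 + 4469502)/(-4189535 + (166 + 1587)) = 201127396/(45*(-4189535 + 1753)) = (201127396/45)/(-4187782) = (201127396/45)*(-1/4187782) = -100563698/94225095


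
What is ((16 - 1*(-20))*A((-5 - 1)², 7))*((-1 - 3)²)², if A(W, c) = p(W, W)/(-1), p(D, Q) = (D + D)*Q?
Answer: -23887872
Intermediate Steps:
p(D, Q) = 2*D*Q (p(D, Q) = (2*D)*Q = 2*D*Q)
A(W, c) = -2*W² (A(W, c) = (2*W*W)/(-1) = (2*W²)*(-1) = -2*W²)
((16 - 1*(-20))*A((-5 - 1)², 7))*((-1 - 3)²)² = ((16 - 1*(-20))*(-2*(-5 - 1)⁴))*((-1 - 3)²)² = ((16 + 20)*(-2*((-6)²)²))*((-4)²)² = (36*(-2*36²))*16² = (36*(-2*1296))*256 = (36*(-2592))*256 = -93312*256 = -23887872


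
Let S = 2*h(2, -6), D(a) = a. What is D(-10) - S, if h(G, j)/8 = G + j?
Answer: 54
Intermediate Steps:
h(G, j) = 8*G + 8*j (h(G, j) = 8*(G + j) = 8*G + 8*j)
S = -64 (S = 2*(8*2 + 8*(-6)) = 2*(16 - 48) = 2*(-32) = -64)
D(-10) - S = -10 - 1*(-64) = -10 + 64 = 54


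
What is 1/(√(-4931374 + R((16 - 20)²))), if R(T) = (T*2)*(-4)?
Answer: -I*√4931502/4931502 ≈ -0.00045031*I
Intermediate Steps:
R(T) = -8*T (R(T) = (2*T)*(-4) = -8*T)
1/(√(-4931374 + R((16 - 20)²))) = 1/(√(-4931374 - 8*(16 - 20)²)) = 1/(√(-4931374 - 8*(-4)²)) = 1/(√(-4931374 - 8*16)) = 1/(√(-4931374 - 128)) = 1/(√(-4931502)) = 1/(I*√4931502) = -I*√4931502/4931502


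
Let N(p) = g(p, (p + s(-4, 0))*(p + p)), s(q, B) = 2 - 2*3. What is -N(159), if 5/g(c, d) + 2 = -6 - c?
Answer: 5/167 ≈ 0.029940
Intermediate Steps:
s(q, B) = -4 (s(q, B) = 2 - 6 = -4)
g(c, d) = 5/(-8 - c) (g(c, d) = 5/(-2 + (-6 - c)) = 5/(-8 - c))
N(p) = -5/(8 + p)
-N(159) = -(-5)/(8 + 159) = -(-5)/167 = -1*(-5/167) = 5/167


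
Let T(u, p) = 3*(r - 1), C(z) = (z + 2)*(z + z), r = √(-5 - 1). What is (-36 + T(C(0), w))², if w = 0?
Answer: 1467 - 234*I*√6 ≈ 1467.0 - 573.18*I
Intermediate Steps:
r = I*√6 (r = √(-6) = I*√6 ≈ 2.4495*I)
C(z) = 2*z*(2 + z) (C(z) = (2 + z)*(2*z) = 2*z*(2 + z))
T(u, p) = -3 + 3*I*√6 (T(u, p) = 3*(I*√6 - 1) = 3*(-1 + I*√6) = -3 + 3*I*√6)
(-36 + T(C(0), w))² = (-36 + (-3 + 3*I*√6))² = (-39 + 3*I*√6)²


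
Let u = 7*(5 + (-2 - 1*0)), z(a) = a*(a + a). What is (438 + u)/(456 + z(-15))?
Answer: 153/302 ≈ 0.50662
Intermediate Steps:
z(a) = 2*a² (z(a) = a*(2*a) = 2*a²)
u = 21 (u = 7*(5 + (-2 + 0)) = 7*(5 - 2) = 7*3 = 21)
(438 + u)/(456 + z(-15)) = (438 + 21)/(456 + 2*(-15)²) = 459/(456 + 2*225) = 459/(456 + 450) = 459/906 = 459*(1/906) = 153/302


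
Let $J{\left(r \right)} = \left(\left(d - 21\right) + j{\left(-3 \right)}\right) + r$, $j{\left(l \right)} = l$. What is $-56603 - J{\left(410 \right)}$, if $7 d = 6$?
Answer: $- \frac{398929}{7} \approx -56990.0$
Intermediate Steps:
$d = \frac{6}{7}$ ($d = \frac{1}{7} \cdot 6 = \frac{6}{7} \approx 0.85714$)
$J{\left(r \right)} = - \frac{162}{7} + r$ ($J{\left(r \right)} = \left(\left(\frac{6}{7} - 21\right) - 3\right) + r = \left(- \frac{141}{7} - 3\right) + r = - \frac{162}{7} + r$)
$-56603 - J{\left(410 \right)} = -56603 - \left(- \frac{162}{7} + 410\right) = -56603 - \frac{2708}{7} = - \frac{398929}{7}$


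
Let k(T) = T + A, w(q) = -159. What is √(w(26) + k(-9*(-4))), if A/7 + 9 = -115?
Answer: I*√991 ≈ 31.48*I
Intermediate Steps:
A = -868 (A = -63 + 7*(-115) = -63 - 805 = -868)
k(T) = -868 + T (k(T) = T - 868 = -868 + T)
√(w(26) + k(-9*(-4))) = √(-159 + (-868 - 9*(-4))) = √(-159 + (-868 + 36)) = √(-159 - 832) = √(-991) = I*√991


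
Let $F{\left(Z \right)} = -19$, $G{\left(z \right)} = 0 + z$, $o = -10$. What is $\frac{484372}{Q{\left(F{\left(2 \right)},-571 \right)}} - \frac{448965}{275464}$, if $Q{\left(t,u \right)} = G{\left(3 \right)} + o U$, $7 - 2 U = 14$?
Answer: $\frac{66704993969}{5233816} \approx 12745.0$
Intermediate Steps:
$G{\left(z \right)} = z$
$U = - \frac{7}{2}$ ($U = \frac{7}{2} - 7 = - \frac{7}{2} \approx -3.5$)
$Q{\left(t,u \right)} = 38$ ($Q{\left(t,u \right)} = 3 - -35 = 3 + 35 = 38$)
$\frac{484372}{Q{\left(F{\left(2 \right)},-571 \right)}} - \frac{448965}{275464} = \frac{484372}{38} - \frac{448965}{275464} = 484372 \cdot \frac{1}{38} - \frac{448965}{275464} = \frac{242186}{19} - \frac{448965}{275464} = \frac{66704993969}{5233816}$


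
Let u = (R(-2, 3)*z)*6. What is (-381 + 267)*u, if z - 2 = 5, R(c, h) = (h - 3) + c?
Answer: 9576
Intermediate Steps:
R(c, h) = -3 + c + h (R(c, h) = (-3 + h) + c = -3 + c + h)
z = 7 (z = 2 + 5 = 7)
u = -84 (u = ((-3 - 2 + 3)*7)*6 = -2*7*6 = -14*6 = -84)
(-381 + 267)*u = (-381 + 267)*(-84) = -114*(-84) = 9576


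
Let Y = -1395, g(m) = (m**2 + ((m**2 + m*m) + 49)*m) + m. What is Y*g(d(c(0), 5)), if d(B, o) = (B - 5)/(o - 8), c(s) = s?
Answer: -399125/3 ≈ -1.3304e+5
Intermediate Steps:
d(B, o) = (-5 + B)/(-8 + o)
g(m) = m + m**2 + m*(49 + 2*m**2) (g(m) = (m**2 + ((m**2 + m**2) + 49)*m) + m = (m**2 + (2*m**2 + 49)*m) + m = (m**2 + (49 + 2*m**2)*m) + m = (m**2 + m*(49 + 2*m**2)) + m = m + m**2 + m*(49 + 2*m**2))
Y*g(d(c(0), 5)) = -1395*(-5 + 0)/(-8 + 5)*(50 + (-5 + 0)/(-8 + 5) + 2*((-5 + 0)/(-8 + 5))**2) = -1395*-5/(-3)*(50 - 5/(-3) + 2*(-5/(-3))**2) = -1395*(-1/3*(-5))*(50 - 1/3*(-5) + 2*(-1/3*(-5))**2) = -2325*(50 + 5/3 + 2*(5/3)**2) = -2325*(50 + 5/3 + 2*(25/9)) = -2325*(50 + 5/3 + 50/9) = -2325*515/9 = -1395*2575/27 = -399125/3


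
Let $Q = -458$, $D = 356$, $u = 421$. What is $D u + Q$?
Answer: $149418$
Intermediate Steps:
$D u + Q = 356 \cdot 421 - 458 = 149876 - 458 = 149418$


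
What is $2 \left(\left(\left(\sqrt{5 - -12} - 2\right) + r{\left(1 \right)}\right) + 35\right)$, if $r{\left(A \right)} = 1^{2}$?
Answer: $68 + 2 \sqrt{17} \approx 76.246$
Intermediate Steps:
$r{\left(A \right)} = 1$
$2 \left(\left(\left(\sqrt{5 - -12} - 2\right) + r{\left(1 \right)}\right) + 35\right) = 2 \left(\left(\left(\sqrt{5 - -12} - 2\right) + 1\right) + 35\right) = 2 \left(\left(\left(\sqrt{5 + 12} - 2\right) + 1\right) + 35\right) = 2 \left(\left(\left(\sqrt{17} - 2\right) + 1\right) + 35\right) = 2 \left(\left(\left(-2 + \sqrt{17}\right) + 1\right) + 35\right) = 2 \left(\left(-1 + \sqrt{17}\right) + 35\right) = 2 \left(34 + \sqrt{17}\right) = 68 + 2 \sqrt{17}$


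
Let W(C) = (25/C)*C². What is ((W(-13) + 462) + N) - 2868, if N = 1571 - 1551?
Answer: -2711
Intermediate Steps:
W(C) = 25*C
N = 20
((W(-13) + 462) + N) - 2868 = ((25*(-13) + 462) + 20) - 2868 = ((-325 + 462) + 20) - 2868 = (137 + 20) - 2868 = 157 - 2868 = -2711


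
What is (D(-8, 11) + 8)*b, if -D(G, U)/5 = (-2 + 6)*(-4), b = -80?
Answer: -7040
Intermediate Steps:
D(G, U) = 80 (D(G, U) = -5*(-2 + 6)*(-4) = -20*(-4) = -5*(-16) = 80)
(D(-8, 11) + 8)*b = (80 + 8)*(-80) = 88*(-80) = -7040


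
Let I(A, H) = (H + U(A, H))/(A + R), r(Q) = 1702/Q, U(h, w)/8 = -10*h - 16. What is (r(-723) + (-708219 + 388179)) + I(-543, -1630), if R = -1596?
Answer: -164991558848/515499 ≈ -3.2006e+5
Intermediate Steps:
U(h, w) = -128 - 80*h (U(h, w) = 8*(-10*h - 16) = 8*(-16 - 10*h) = -128 - 80*h)
I(A, H) = (-128 + H - 80*A)/(-1596 + A) (I(A, H) = (H + (-128 - 80*A))/(A - 1596) = (-128 + H - 80*A)/(-1596 + A))
(r(-723) + (-708219 + 388179)) + I(-543, -1630) = (1702/(-723) + (-708219 + 388179)) + (-128 - 1630 - 80*(-543))/(-1596 - 543) = (1702*(-1/723) - 320040) + (-128 - 1630 + 43440)/(-2139) = (-1702/723 - 320040) - 1/2139*41682 = -231390622/723 - 13894/713 = -164991558848/515499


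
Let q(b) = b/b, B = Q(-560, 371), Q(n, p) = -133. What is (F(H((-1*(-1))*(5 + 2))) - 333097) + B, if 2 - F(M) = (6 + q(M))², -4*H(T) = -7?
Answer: -333277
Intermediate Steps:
H(T) = 7/4 (H(T) = -¼*(-7) = 7/4)
B = -133
q(b) = 1
F(M) = -47 (F(M) = 2 - (6 + 1)² = 2 - 1*7² = 2 - 1*49 = 2 - 49 = -47)
(F(H((-1*(-1))*(5 + 2))) - 333097) + B = (-47 - 333097) - 133 = -333144 - 133 = -333277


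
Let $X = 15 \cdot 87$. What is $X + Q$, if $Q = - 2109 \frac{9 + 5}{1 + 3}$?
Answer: $- \frac{12153}{2} \approx -6076.5$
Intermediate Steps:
$Q = - \frac{14763}{2}$ ($Q = - 2109 \cdot \frac{14}{4} = - 2109 \cdot 14 \cdot \frac{1}{4} = \left(-2109\right) \frac{7}{2} = - \frac{14763}{2} \approx -7381.5$)
$X = 1305$
$X + Q = 1305 - \frac{14763}{2} = - \frac{12153}{2}$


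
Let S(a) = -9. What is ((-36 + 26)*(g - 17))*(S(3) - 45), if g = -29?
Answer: -24840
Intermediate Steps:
((-36 + 26)*(g - 17))*(S(3) - 45) = ((-36 + 26)*(-29 - 17))*(-9 - 45) = -10*(-46)*(-54) = 460*(-54) = -24840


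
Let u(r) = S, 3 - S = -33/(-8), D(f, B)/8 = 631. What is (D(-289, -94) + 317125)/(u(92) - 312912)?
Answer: -286376/278145 ≈ -1.0296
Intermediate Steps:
D(f, B) = 5048 (D(f, B) = 8*631 = 5048)
S = -9/8 (S = 3 - (-33)/(-8) = 3 - (-33)*(-1)/8 = 3 - 1*33/8 = 3 - 33/8 = -9/8 ≈ -1.1250)
u(r) = -9/8
(D(-289, -94) + 317125)/(u(92) - 312912) = (5048 + 317125)/(-9/8 - 312912) = 322173/(-2503305/8) = 322173*(-8/2503305) = -286376/278145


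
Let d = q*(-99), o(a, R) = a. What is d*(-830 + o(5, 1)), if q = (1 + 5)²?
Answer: 2940300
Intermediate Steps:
q = 36 (q = 6² = 36)
d = -3564 (d = 36*(-99) = -3564)
d*(-830 + o(5, 1)) = -3564*(-830 + 5) = -3564*(-825) = 2940300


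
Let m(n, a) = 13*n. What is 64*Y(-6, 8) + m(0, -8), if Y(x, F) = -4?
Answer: -256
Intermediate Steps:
64*Y(-6, 8) + m(0, -8) = 64*(-4) + 13*0 = -256 + 0 = -256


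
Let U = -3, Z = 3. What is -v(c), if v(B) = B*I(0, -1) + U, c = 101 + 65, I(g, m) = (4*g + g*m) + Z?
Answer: -495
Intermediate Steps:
I(g, m) = 3 + 4*g + g*m (I(g, m) = (4*g + g*m) + 3 = 3 + 4*g + g*m)
c = 166
v(B) = -3 + 3*B (v(B) = B*(3 + 4*0 + 0*(-1)) - 3 = B*(3 + 0 + 0) - 3 = B*3 - 3 = 3*B - 3 = -3 + 3*B)
-v(c) = -(-3 + 3*166) = -(-3 + 498) = -1*495 = -495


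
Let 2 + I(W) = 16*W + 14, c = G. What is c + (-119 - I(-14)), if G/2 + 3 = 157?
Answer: 401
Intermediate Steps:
G = 308 (G = -6 + 2*157 = -6 + 314 = 308)
c = 308
I(W) = 12 + 16*W (I(W) = -2 + (16*W + 14) = -2 + (14 + 16*W) = 12 + 16*W)
c + (-119 - I(-14)) = 308 + (-119 - (12 + 16*(-14))) = 308 + (-119 - (12 - 224)) = 308 + (-119 - 1*(-212)) = 308 + (-119 + 212) = 308 + 93 = 401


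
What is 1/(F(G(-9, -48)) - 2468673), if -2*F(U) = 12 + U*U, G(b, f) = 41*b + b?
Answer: -1/2540121 ≈ -3.9368e-7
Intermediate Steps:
G(b, f) = 42*b
F(U) = -6 - U²/2 (F(U) = -(12 + U*U)/2 = -(12 + U²)/2 = -6 - U²/2)
1/(F(G(-9, -48)) - 2468673) = 1/((-6 - (42*(-9))²/2) - 2468673) = 1/((-6 - ½*(-378)²) - 2468673) = 1/((-6 - ½*142884) - 2468673) = 1/((-6 - 71442) - 2468673) = 1/(-71448 - 2468673) = 1/(-2540121) = -1/2540121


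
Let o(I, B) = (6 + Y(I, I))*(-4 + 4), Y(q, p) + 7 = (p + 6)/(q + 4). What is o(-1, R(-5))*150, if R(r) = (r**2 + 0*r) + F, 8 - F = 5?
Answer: 0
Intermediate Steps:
F = 3 (F = 8 - 1*5 = 8 - 5 = 3)
R(r) = 3 + r**2 (R(r) = (r**2 + 0*r) + 3 = (r**2 + 0) + 3 = r**2 + 3 = 3 + r**2)
Y(q, p) = -7 + (6 + p)/(4 + q) (Y(q, p) = -7 + (p + 6)/(q + 4) = -7 + (6 + p)/(4 + q))
o(I, B) = 0 (o(I, B) = (6 + (-22 + I - 7*I)/(4 + I))*(-4 + 4) = (6 + (-22 - 6*I)/(4 + I))*0 = 0)
o(-1, R(-5))*150 = 0*150 = 0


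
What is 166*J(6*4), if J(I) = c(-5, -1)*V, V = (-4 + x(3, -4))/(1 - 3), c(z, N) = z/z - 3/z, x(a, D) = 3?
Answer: 664/5 ≈ 132.80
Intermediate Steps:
c(z, N) = 1 - 3/z
V = 1/2 (V = (-4 + 3)/(1 - 3) = -1/(-2) = -1*(-1/2) = 1/2 ≈ 0.50000)
J(I) = 4/5 (J(I) = ((-3 - 5)/(-5))*(1/2) = -1/5*(-8)*(1/2) = (8/5)*(1/2) = 4/5)
166*J(6*4) = 166*(4/5) = 664/5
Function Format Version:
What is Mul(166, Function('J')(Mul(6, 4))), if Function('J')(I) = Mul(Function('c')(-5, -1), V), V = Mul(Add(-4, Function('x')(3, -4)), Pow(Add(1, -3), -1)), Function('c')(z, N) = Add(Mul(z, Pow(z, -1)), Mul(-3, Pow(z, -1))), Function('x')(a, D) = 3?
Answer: Rational(664, 5) ≈ 132.80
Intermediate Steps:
Function('c')(z, N) = Add(1, Mul(-3, Pow(z, -1)))
V = Rational(1, 2) (V = Mul(Add(-4, 3), Pow(Add(1, -3), -1)) = Mul(-1, Pow(-2, -1)) = Mul(-1, Rational(-1, 2)) = Rational(1, 2) ≈ 0.50000)
Function('J')(I) = Rational(4, 5) (Function('J')(I) = Mul(Mul(Pow(-5, -1), Add(-3, -5)), Rational(1, 2)) = Mul(Mul(Rational(-1, 5), -8), Rational(1, 2)) = Mul(Rational(8, 5), Rational(1, 2)) = Rational(4, 5))
Mul(166, Function('J')(Mul(6, 4))) = Mul(166, Rational(4, 5)) = Rational(664, 5)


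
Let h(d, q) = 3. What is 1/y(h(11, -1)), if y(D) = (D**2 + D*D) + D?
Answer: 1/21 ≈ 0.047619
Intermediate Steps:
y(D) = D + 2*D**2 (y(D) = (D**2 + D**2) + D = 2*D**2 + D = D + 2*D**2)
1/y(h(11, -1)) = 1/(3*(1 + 2*3)) = 1/(3*(1 + 6)) = 1/(3*7) = 1/21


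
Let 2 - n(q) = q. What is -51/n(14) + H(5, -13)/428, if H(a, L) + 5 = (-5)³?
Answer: 1689/428 ≈ 3.9463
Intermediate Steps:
H(a, L) = -130 (H(a, L) = -5 + (-5)³ = -5 - 125 = -130)
n(q) = 2 - q
-51/n(14) + H(5, -13)/428 = -51/(2 - 1*14) - 130/428 = -51/(2 - 14) - 130*1/428 = -51/(-12) - 65/214 = -51*(-1/12) - 65/214 = 17/4 - 65/214 = 1689/428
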